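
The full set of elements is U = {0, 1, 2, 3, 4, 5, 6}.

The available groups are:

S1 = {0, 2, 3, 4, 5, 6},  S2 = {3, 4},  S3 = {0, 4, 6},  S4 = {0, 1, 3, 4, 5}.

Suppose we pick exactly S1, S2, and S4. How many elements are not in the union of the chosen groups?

0

Union of S1, S2, S4 = {0, 1, 2, 3, 4, 5, 6} — that's every element, so 0 are uncovered.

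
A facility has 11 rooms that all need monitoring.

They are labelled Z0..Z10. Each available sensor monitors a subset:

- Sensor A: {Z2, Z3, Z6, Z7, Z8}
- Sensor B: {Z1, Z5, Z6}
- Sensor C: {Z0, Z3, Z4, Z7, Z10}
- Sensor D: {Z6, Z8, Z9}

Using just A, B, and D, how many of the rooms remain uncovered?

3

Union of A, B, D = {Z1, Z2, Z3, Z5, Z6, Z7, Z8, Z9}.
Not covered: Z0, Z4, Z10 — 3 rooms.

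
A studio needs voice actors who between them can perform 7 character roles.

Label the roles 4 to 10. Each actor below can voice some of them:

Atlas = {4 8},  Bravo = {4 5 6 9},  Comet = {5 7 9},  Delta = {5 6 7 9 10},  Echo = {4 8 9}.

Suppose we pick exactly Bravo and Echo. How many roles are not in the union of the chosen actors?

Union of Bravo, Echo = {4, 5, 6, 8, 9}.
Not covered: 7, 10 — 2 roles.

2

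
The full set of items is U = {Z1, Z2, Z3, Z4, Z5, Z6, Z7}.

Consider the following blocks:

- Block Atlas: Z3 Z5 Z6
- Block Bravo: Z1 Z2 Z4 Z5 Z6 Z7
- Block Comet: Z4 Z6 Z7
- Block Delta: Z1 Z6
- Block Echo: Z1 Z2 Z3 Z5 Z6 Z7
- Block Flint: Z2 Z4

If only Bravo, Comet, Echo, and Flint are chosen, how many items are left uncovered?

Union of Bravo, Comet, Echo, Flint = {Z1, Z2, Z3, Z4, Z5, Z6, Z7} — that's every item, so 0 are uncovered.

0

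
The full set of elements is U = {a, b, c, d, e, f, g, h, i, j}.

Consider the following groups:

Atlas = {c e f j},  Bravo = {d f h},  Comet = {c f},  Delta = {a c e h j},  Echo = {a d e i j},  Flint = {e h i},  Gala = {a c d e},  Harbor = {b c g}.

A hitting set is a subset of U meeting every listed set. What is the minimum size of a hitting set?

3

T = {c, f, i} meets every group (each contains at least one member of T), and |T| = 3.
No choice of 2 elements meets every group, so 3 is the minimum.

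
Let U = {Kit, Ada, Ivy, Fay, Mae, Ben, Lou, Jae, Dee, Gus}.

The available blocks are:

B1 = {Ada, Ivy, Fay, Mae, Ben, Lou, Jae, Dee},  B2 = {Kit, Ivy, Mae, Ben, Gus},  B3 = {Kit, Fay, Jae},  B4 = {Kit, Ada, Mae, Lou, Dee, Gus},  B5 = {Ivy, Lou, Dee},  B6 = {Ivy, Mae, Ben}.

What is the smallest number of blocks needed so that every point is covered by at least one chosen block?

B1 and B2 together: B1 ∪ B2 = {Kit, Ada, Ivy, Fay, Mae, Ben, Lou, Jae, Dee, Gus} — every point is covered.
No single block has all 10 points (the largest, B1, has 8), so 2 is optimal.

2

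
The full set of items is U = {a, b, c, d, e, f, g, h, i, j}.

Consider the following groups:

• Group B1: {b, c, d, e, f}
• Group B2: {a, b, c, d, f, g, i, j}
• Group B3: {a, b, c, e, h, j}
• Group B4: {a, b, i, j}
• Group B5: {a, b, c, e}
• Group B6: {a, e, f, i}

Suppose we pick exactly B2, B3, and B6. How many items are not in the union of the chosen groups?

Union of B2, B3, B6 = {a, b, c, d, e, f, g, h, i, j} — that's every item, so 0 are uncovered.

0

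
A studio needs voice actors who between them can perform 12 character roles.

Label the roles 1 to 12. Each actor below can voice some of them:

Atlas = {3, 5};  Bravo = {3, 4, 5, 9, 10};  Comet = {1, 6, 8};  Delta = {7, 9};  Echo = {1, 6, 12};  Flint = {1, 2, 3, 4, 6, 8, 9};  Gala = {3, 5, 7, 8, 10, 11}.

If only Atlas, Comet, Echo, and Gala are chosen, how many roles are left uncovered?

3

Union of Atlas, Comet, Echo, Gala = {1, 3, 5, 6, 7, 8, 10, 11, 12}.
Not covered: 2, 4, 9 — 3 roles.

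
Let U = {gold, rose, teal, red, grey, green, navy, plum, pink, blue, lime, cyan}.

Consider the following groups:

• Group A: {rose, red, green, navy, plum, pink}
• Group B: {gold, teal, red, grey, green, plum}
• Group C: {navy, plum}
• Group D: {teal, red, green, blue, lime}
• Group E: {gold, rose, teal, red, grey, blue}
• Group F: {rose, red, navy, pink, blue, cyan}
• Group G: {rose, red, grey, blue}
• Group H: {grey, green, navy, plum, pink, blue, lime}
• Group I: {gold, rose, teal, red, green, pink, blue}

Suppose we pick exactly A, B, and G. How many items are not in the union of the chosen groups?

2

Union of A, B, G = {gold, rose, teal, red, grey, green, navy, plum, pink, blue}.
Not covered: lime, cyan — 2 items.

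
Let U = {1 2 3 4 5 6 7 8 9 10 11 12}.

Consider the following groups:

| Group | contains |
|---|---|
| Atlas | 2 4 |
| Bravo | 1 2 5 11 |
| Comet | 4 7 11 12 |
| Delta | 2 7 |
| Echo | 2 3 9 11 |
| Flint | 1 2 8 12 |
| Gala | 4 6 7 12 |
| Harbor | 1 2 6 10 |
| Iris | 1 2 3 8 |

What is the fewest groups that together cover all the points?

Bravo and Echo and Flint and Gala and Harbor together: Bravo ∪ Echo ∪ Flint ∪ Gala ∪ Harbor = {1, 2, 3, 4, 5, 6, 7, 8, 9, 10, 11, 12} — every point is covered.
No 4 of the 9 groups cover everything (all 126 combinations miss at least one point), so 5 is optimal.

5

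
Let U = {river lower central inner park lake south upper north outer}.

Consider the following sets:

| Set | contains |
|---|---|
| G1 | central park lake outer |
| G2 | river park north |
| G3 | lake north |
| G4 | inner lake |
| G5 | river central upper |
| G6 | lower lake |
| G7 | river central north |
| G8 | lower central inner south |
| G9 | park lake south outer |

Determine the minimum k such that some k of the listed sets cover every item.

4

G1, G5, G7, and G8 cover everything between them: the union {river, lower, central, inner, park, lake, south, upper, north, outer} is all of U.
No 3 of the 9 sets cover everything (all 84 combinations miss at least one item), so 4 is optimal.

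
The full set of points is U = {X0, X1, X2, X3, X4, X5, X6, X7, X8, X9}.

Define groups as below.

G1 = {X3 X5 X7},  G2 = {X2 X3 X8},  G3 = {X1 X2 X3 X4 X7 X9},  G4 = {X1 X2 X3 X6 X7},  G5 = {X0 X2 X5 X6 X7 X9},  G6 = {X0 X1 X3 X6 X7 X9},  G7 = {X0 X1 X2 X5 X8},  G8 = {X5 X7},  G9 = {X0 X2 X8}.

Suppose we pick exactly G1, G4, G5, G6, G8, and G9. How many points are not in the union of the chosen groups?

1

Union of G1, G4, G5, G6, G8, G9 = {X0, X1, X2, X3, X5, X6, X7, X8, X9}.
Not covered: X4 — 1 point.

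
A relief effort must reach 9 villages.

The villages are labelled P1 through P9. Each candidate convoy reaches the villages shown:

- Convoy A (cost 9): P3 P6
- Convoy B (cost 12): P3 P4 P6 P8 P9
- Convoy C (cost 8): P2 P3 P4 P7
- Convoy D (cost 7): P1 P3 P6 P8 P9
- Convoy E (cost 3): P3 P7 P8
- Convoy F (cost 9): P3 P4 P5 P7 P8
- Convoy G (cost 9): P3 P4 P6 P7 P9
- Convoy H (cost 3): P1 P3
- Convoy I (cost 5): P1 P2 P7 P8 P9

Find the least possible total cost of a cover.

D, F, I together cover every village (D ∪ F ∪ I = {P1, P2, P3, P4, P5, P6, P7, P8, P9}); total cost 7 + 9 + 5 = 21.
The greedy pick E, I, F, D costs 24; no covering selection beats 21.

21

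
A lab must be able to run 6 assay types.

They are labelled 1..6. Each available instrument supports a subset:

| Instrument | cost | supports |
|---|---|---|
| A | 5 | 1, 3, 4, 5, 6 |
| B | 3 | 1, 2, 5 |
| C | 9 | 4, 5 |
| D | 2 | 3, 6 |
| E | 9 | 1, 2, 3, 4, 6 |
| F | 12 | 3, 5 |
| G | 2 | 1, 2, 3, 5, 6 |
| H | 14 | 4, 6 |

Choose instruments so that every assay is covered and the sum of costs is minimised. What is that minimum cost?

7

A, G together cover every assay (A ∪ G = {1, 2, 3, 4, 5, 6}); total cost 5 + 2 = 7.
No covering selection has total cost below 7.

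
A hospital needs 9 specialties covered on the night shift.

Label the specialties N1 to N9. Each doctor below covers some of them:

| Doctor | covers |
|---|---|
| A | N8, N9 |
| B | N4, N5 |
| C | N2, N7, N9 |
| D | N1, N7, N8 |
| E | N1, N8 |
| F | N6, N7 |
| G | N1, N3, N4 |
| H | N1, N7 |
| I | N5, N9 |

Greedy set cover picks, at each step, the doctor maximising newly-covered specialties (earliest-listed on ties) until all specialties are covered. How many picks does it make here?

Greedy: pick C (covers 3 new) → pick G (covers 3 new) → pick A (covers 1 new) → pick B (covers 1 new) → pick F (covers 1 new). Total picks: 5.

5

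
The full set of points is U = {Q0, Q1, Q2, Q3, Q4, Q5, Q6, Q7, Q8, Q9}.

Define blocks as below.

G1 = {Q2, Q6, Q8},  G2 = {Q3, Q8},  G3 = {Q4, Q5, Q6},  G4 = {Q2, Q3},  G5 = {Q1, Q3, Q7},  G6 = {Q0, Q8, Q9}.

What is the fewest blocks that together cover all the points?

4

Take {G1, G3, G5, G6}. Their union is {Q0, Q1, Q2, Q3, Q4, Q5, Q6, Q7, Q8, Q9}, which is all 10 points.
Each block has at most 3 points, and 3·3 = 9 < 10 — so at least 4 blocks are needed, and 4 is optimal.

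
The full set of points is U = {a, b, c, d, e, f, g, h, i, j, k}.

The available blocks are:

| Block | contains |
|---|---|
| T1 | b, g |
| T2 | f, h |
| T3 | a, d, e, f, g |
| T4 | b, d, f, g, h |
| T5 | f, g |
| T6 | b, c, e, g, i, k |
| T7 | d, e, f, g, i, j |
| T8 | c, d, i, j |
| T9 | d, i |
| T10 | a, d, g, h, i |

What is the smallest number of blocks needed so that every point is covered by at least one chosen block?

Take {T6, T7, T10}. Their union is {a, b, c, d, e, f, g, h, i, j, k}, which is all 11 points.
Only T6 contains k, so T6 is forced; the remaining 5 points need at least 2 more blocks (each remaining block adds at most 3) — so at least 3 blocks are needed, and 3 is optimal.

3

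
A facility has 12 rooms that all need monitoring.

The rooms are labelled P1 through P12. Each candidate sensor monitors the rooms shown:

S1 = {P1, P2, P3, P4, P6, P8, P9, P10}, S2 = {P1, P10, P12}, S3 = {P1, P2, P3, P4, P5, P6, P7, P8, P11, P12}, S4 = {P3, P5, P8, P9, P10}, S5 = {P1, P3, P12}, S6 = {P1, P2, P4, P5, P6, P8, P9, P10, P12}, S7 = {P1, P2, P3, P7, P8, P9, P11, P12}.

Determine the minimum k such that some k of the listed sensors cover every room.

Take {S3, S6}. Their union is {P1, P2, P3, P4, P5, P6, P7, P8, P9, P10, P11, P12}, which is all 12 rooms.
No single sensor has all 12 rooms (the largest, S3, has 10), so 2 is optimal.

2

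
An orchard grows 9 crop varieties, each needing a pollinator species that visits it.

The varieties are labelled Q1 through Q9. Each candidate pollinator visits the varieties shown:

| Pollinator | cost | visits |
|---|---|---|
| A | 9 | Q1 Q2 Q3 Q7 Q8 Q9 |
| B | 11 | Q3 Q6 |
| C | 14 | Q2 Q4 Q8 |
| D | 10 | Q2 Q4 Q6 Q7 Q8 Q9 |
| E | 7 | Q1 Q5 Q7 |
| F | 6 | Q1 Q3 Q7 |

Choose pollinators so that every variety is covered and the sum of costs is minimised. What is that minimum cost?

D, E, F together cover every variety (D ∪ E ∪ F = {Q1, Q2, Q3, Q4, Q5, Q6, Q7, Q8, Q9}); total cost 10 + 7 + 6 = 23.
The greedy pick A, D, E costs 26; no covering selection beats 23.

23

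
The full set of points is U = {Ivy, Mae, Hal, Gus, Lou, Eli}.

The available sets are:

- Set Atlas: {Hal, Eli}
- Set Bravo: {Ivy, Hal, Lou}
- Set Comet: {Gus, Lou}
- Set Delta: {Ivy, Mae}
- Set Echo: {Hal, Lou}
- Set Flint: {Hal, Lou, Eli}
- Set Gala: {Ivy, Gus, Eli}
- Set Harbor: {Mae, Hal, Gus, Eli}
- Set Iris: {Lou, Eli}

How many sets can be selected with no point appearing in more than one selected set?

3

Atlas, Comet, Delta are pairwise disjoint (Atlas={Hal,Eli}; Comet={Gus,Lou}; Delta={Ivy,Mae}).
Every remaining set overlaps one of these, and no 4 of the listed sets are pairwise disjoint, so 3 is the maximum.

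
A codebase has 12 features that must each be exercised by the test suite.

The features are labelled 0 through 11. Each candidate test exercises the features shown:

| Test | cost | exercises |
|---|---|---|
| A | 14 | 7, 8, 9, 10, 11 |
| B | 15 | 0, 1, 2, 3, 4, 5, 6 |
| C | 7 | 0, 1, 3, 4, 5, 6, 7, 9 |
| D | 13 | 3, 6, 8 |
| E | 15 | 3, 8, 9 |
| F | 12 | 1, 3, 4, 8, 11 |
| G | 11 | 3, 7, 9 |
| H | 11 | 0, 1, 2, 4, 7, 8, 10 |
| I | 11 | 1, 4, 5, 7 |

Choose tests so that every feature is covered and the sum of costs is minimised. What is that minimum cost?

29

A, B together cover every feature (A ∪ B = {0, 1, 2, 3, 4, 5, 6, 7, 8, 9, 10, 11}); total cost 14 + 15 = 29.
The greedy pick C, H, F costs 30; no covering selection beats 29.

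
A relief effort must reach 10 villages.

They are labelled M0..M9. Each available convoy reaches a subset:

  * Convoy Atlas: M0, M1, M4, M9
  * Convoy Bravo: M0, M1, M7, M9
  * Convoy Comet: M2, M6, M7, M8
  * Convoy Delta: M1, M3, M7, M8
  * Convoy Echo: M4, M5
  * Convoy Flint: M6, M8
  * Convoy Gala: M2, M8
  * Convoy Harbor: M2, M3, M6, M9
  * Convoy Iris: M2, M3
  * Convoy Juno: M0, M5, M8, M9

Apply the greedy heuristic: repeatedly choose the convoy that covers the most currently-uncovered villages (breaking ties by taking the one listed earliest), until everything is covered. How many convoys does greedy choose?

Greedy: pick Atlas (covers 4 new) → pick Comet (covers 4 new) → pick Delta (covers 1 new) → pick Echo (covers 1 new). Total picks: 4.

4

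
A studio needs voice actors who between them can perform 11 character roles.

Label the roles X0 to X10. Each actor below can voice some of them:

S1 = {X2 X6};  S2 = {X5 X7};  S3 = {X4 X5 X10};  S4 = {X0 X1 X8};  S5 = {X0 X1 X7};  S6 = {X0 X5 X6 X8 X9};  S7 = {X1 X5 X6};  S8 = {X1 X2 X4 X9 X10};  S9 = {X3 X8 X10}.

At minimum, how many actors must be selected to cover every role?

S2 and S6 and S8 and S9 together: S2 ∪ S6 ∪ S8 ∪ S9 = {X0, X1, X2, X3, X4, X5, X6, X7, X8, X9, X10} — every role is covered.
No 3 of the 9 actors cover everything (all 84 combinations miss at least one role), so 4 is optimal.

4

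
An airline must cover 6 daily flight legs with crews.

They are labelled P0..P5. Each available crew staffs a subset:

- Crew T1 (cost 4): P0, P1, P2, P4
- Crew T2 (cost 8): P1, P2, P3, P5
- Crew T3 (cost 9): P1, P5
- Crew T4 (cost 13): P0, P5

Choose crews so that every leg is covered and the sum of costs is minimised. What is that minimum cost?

T1, T2 together cover every leg (T1 ∪ T2 = {P0, P1, P2, P3, P4, P5}); total cost 4 + 8 = 12.
No covering selection has total cost below 12.

12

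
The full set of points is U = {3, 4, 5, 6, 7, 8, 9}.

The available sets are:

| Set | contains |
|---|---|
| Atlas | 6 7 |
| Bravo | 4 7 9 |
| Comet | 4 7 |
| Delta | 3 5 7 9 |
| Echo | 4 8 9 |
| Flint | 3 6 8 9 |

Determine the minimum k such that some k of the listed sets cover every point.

Take {Delta, Echo, Flint}. Their union is {3, 4, 5, 6, 7, 8, 9}, which is all 7 points.
Only Delta contains 5, so Delta is forced; the remaining 3 points need at least 2 more sets (each remaining set adds at most 2) — so at least 3 sets are needed, and 3 is optimal.

3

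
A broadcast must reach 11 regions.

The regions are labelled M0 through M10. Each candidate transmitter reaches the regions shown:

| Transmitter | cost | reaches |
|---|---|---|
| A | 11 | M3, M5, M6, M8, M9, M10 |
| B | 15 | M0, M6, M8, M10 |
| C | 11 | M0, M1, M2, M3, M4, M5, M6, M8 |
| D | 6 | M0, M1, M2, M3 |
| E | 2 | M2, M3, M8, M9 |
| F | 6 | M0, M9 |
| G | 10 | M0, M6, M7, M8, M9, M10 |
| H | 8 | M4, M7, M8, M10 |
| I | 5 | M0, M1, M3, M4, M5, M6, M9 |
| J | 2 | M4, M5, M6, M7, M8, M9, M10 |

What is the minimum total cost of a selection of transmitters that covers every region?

8

D, J together cover every region (D ∪ J = {M0, M1, M2, M3, M4, M5, M6, M7, M8, M9, M10}); total cost 6 + 2 = 8.
The greedy pick J, E, I costs 9; no covering selection beats 8.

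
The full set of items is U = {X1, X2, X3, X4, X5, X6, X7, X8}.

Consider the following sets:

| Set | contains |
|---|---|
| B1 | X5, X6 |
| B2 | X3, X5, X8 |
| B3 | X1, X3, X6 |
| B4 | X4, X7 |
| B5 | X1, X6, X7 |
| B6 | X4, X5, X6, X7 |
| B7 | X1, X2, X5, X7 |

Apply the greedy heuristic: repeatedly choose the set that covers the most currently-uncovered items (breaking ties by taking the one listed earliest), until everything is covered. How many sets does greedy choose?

3

Greedy: pick B6 (covers 4 new) → pick B2 (covers 2 new) → pick B7 (covers 2 new). Total picks: 3.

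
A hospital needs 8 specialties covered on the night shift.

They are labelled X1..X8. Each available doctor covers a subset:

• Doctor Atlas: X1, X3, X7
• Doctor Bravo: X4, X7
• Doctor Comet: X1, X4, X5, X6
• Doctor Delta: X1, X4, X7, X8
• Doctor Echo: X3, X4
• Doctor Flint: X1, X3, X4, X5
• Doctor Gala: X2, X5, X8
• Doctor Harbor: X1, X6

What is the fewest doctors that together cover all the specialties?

3

Atlas and Comet and Gala together: Atlas ∪ Comet ∪ Gala = {X1, X2, X3, X4, X5, X6, X7, X8} — every specialty is covered.
Only Gala contains X2, so Gala is forced; the remaining 5 specialties need at least 2 more doctors (each remaining doctor adds at most 3) — so at least 3 doctors are needed, and 3 is optimal.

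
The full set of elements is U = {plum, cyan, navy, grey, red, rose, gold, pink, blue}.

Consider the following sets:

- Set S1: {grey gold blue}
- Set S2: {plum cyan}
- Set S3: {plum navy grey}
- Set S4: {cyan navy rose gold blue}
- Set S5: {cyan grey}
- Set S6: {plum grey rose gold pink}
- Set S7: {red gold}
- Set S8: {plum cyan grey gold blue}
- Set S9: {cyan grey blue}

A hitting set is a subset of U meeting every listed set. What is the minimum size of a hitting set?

3

Take H = {plum, grey, gold}. Each listed set contains at least one of these, so H is a hitting set of size 3.
No choice of 2 elements meets every set, so 3 is the minimum.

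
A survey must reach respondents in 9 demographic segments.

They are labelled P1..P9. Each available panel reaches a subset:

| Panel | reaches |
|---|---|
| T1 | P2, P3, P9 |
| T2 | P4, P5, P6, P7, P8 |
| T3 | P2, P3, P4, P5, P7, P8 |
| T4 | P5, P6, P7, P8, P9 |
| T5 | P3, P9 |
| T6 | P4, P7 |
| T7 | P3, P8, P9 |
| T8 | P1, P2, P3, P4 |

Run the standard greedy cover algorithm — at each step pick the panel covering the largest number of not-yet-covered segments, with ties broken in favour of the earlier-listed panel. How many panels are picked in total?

3

Greedy: pick T3 (covers 6 new) → pick T4 (covers 2 new) → pick T8 (covers 1 new). Total picks: 3.
(The true minimum cover uses only 2 panels, so greedy is not optimal here.)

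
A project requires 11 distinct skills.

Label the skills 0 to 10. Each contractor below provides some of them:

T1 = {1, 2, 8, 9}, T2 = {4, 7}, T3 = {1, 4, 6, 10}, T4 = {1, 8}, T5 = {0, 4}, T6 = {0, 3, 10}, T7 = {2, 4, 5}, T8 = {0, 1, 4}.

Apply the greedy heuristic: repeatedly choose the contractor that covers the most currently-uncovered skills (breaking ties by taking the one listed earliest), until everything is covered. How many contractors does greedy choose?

5

Greedy: pick T1 (covers 4 new) → pick T3 (covers 3 new) → pick T6 (covers 2 new) → pick T2 (covers 1 new) → pick T7 (covers 1 new). Total picks: 5.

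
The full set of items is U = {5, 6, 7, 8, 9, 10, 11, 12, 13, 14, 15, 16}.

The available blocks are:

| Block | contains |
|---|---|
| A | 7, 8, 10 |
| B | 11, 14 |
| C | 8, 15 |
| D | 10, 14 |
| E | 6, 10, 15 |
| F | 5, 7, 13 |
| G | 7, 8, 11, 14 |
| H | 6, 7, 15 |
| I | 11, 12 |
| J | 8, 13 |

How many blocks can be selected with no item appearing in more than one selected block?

4

D, H, I, J are pairwise disjoint (D={10,14}; H={6,7,15}; I={11,12}; J={8,13}).
Every remaining block overlaps one of these, and no 5 of the listed blocks are pairwise disjoint, so 4 is the maximum.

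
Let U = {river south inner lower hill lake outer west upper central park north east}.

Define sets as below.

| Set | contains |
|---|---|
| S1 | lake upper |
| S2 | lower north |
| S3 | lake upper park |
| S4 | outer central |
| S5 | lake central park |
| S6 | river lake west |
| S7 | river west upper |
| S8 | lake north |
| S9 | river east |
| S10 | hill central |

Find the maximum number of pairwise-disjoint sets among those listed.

4

S2, S3, S4, S9 are pairwise disjoint (S2={lower,north}; S3={lake,upper,park}; S4={outer,central}; S9={river,east}).
Every remaining set overlaps one of these, and no 5 of the listed sets are pairwise disjoint, so 4 is the maximum.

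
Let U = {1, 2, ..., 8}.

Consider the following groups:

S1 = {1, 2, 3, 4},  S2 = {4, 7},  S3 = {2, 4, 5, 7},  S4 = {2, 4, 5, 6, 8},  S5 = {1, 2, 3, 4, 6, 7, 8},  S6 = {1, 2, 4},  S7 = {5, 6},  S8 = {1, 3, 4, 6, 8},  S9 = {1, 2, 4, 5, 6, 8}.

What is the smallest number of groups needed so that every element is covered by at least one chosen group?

2

S5 and S9 together: S5 ∪ S9 = {1, 2, 3, 4, 5, 6, 7, 8} — every element is covered.
No single group has all 8 elements (the largest, S5, has 7), so 2 is optimal.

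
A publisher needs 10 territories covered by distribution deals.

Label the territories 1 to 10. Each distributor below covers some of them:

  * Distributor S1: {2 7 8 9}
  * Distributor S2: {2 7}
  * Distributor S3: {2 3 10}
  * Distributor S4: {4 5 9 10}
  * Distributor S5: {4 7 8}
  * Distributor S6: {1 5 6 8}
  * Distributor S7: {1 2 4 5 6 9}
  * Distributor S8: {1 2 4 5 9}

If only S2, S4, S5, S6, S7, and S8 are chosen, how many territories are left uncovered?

1

Union of S2, S4, S5, S6, S7, S8 = {1, 2, 4, 5, 6, 7, 8, 9, 10}.
Not covered: 3 — 1 territory.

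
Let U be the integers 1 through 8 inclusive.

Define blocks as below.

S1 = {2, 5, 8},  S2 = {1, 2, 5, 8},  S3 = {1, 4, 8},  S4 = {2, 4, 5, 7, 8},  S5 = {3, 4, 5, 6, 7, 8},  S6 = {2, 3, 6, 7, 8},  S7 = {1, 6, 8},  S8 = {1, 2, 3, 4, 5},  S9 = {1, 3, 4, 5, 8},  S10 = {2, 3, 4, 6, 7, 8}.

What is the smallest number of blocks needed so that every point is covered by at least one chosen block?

2

S9 and S10 cover everything between them: the union {1, 2, 3, 4, 5, 6, 7, 8} is all of U.
No single block has all 8 points (the largest, S5, has 6), so 2 is optimal.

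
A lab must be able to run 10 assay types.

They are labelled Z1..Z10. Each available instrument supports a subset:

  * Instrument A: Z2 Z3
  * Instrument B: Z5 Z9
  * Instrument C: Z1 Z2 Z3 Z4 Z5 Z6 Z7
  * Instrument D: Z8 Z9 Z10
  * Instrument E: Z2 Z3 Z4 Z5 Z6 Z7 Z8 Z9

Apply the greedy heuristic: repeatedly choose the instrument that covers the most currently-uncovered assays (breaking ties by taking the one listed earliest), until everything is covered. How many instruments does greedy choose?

3

Greedy: pick E (covers 8 new) → pick C (covers 1 new) → pick D (covers 1 new). Total picks: 3.
(The true minimum cover uses only 2 instruments, so greedy is not optimal here.)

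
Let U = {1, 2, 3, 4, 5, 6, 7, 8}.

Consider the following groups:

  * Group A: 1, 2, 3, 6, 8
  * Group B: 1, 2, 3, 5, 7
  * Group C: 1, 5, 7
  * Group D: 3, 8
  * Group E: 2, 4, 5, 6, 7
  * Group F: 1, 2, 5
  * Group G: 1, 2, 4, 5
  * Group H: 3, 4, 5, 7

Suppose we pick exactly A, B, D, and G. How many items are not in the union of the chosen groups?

Union of A, B, D, G = {1, 2, 3, 4, 5, 6, 7, 8} — that's every item, so 0 are uncovered.

0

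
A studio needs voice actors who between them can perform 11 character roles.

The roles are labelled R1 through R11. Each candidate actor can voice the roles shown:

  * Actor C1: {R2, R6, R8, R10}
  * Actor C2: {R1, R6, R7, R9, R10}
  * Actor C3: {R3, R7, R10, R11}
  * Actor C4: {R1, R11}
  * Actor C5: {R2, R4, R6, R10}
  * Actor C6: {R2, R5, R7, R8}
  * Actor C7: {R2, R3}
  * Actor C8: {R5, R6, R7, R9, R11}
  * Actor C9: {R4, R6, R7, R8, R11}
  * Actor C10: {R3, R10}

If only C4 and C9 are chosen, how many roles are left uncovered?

Union of C4, C9 = {R1, R4, R6, R7, R8, R11}.
Not covered: R2, R3, R5, R9, R10 — 5 roles.

5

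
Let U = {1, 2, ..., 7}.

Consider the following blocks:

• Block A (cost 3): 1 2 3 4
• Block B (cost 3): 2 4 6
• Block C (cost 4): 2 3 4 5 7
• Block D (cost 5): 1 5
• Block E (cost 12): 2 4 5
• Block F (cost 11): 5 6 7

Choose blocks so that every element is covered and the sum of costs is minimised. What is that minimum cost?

10

A, B, C together cover every element (A ∪ B ∪ C = {1, 2, 3, 4, 5, 6, 7}); total cost 3 + 3 + 4 = 10.
No covering selection has total cost below 10.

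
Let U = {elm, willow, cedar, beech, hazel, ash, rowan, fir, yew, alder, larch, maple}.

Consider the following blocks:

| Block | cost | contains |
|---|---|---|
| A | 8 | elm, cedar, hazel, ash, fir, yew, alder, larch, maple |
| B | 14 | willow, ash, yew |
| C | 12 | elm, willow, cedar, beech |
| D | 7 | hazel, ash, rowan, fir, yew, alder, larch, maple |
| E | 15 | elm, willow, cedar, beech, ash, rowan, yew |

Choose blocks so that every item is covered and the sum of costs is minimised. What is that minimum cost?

19

C, D together cover every item (C ∪ D = {elm, willow, cedar, beech, hazel, ash, rowan, fir, yew, alder, larch, maple}); total cost 12 + 7 = 19.
No covering selection has total cost below 19.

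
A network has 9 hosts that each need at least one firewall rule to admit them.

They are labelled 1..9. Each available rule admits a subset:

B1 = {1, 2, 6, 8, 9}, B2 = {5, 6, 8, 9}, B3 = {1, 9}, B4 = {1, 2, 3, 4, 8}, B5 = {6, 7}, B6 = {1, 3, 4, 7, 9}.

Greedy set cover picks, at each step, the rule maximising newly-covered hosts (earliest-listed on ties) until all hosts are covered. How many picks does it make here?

Greedy: pick B1 (covers 5 new) → pick B6 (covers 3 new) → pick B2 (covers 1 new). Total picks: 3.

3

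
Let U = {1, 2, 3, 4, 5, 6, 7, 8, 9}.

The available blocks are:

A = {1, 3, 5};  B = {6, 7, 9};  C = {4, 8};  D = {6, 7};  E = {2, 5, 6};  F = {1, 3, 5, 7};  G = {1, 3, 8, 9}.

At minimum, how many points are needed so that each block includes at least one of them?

H = {1, 4, 6} meets every block (each contains at least one member of H), and |H| = 3.
The blocks A, B, C are pairwise disjoint, so any hitting set needs a separate point for each — at least 3. Hence 3 is optimal.

3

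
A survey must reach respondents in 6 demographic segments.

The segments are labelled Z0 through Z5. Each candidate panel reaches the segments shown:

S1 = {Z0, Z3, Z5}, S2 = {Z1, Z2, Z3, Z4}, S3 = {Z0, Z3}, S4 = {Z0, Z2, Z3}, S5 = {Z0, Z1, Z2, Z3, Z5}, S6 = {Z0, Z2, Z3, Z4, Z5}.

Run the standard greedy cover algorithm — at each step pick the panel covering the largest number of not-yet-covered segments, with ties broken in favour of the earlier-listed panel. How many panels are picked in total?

Greedy: pick S5 (covers 5 new) → pick S2 (covers 1 new). Total picks: 2.

2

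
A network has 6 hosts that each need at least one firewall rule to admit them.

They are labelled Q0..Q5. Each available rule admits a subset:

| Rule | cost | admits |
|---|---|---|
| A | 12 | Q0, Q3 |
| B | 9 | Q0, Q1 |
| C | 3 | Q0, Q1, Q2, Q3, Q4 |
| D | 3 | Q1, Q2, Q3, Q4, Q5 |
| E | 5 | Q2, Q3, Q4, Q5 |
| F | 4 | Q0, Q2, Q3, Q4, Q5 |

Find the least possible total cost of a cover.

6

C, D together cover every host (C ∪ D = {Q0, Q1, Q2, Q3, Q4, Q5}); total cost 3 + 3 = 6.
No covering selection has total cost below 6.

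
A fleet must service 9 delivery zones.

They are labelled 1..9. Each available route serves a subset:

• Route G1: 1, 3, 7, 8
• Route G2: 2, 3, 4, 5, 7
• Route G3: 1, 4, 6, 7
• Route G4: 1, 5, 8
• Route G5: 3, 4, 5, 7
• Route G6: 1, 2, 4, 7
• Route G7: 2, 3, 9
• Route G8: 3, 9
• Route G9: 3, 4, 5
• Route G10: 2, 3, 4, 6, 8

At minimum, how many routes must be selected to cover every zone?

3

G3 and G4 and G7 together: G3 ∪ G4 ∪ G7 = {1, 2, 3, 4, 5, 6, 7, 8, 9} — every zone is covered.
No 2 of the 10 routes cover everything (all 45 combinations miss at least one zone), so 3 is optimal.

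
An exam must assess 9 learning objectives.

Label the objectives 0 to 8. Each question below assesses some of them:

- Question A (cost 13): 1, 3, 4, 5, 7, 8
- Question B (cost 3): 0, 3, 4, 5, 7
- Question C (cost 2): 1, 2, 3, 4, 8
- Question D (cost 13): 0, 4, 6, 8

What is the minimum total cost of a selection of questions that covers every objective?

18

B, C, D together cover every objective (B ∪ C ∪ D = {0, 1, 2, 3, 4, 5, 6, 7, 8}); total cost 3 + 2 + 13 = 18.
No covering selection has total cost below 18.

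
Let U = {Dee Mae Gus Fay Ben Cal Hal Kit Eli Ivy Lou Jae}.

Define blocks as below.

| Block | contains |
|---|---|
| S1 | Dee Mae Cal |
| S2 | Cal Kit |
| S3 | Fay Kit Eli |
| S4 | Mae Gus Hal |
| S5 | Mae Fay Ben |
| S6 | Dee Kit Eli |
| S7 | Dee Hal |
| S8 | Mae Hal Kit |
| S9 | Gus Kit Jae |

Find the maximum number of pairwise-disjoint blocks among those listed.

S5, S7, S9 are pairwise disjoint (S5={Mae,Fay,Ben}; S7={Dee,Hal}; S9={Gus,Kit,Jae}).
Every remaining block overlaps one of these, and no 4 of the listed blocks are pairwise disjoint, so 3 is the maximum.

3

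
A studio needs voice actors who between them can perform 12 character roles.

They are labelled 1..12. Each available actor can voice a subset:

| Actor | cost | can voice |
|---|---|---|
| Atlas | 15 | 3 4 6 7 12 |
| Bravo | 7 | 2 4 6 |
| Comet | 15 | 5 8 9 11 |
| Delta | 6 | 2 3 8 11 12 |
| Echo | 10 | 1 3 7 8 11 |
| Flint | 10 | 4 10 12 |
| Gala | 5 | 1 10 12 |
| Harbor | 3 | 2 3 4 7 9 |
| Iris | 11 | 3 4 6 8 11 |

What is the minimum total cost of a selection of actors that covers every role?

Bravo, Comet, Gala, Harbor together cover every role (Bravo ∪ Comet ∪ Gala ∪ Harbor = {1, 2, 3, 4, 5, 6, 7, 8, 9, 10, 11, 12}); total cost 7 + 15 + 5 + 3 = 30.
The greedy pick Harbor, Gala, Delta, Bravo, Comet costs 36; no covering selection beats 30.

30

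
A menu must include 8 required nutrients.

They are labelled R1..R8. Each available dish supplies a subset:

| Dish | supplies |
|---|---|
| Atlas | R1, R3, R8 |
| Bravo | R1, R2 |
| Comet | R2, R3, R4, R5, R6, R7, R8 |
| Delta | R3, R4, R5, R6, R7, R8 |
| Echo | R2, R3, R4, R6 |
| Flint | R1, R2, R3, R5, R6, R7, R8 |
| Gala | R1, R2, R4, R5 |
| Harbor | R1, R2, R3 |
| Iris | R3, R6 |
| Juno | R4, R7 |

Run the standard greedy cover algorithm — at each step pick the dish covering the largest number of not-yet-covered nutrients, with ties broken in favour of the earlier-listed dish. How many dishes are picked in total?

Greedy: pick Comet (covers 7 new) → pick Atlas (covers 1 new). Total picks: 2.

2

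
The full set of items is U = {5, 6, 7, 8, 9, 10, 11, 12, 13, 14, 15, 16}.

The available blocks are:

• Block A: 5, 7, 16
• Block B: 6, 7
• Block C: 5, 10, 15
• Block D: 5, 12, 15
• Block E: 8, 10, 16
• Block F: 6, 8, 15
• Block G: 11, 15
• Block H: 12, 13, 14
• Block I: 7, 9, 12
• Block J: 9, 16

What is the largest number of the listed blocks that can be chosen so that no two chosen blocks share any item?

B, E, G, H are pairwise disjoint (B={6,7}; E={8,10,16}; G={11,15}; H={12,13,14}).
Every remaining block overlaps one of these, and no 5 of the listed blocks are pairwise disjoint, so 4 is the maximum.

4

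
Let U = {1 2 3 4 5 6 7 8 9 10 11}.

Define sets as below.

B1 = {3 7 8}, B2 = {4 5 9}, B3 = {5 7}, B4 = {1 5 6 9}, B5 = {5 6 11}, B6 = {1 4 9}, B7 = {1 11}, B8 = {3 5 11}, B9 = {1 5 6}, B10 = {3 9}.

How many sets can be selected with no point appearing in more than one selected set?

B3, B7, B10 are pairwise disjoint (B3={5,7}; B7={1,11}; B10={3,9}).
Every remaining set overlaps one of these, and no 4 of the listed sets are pairwise disjoint, so 3 is the maximum.

3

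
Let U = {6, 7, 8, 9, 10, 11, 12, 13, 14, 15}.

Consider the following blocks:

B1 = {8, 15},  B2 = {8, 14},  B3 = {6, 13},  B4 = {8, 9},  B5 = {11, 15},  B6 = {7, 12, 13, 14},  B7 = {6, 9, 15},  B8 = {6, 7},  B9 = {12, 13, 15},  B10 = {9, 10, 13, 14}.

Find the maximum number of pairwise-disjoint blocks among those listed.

3

B5, B8, B10 are pairwise disjoint (B5={11,15}; B8={6,7}; B10={9,10,13,14}).
Every remaining block overlaps one of these, and no 4 of the listed blocks are pairwise disjoint, so 3 is the maximum.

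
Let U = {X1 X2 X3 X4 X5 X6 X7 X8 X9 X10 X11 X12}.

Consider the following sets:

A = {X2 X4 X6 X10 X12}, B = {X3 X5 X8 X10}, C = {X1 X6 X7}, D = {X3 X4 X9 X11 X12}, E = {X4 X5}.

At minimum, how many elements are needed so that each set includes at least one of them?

The 3 elements {X1, X4, X8} hit every set.
No choice of 2 elements meets every set, so 3 is the minimum.

3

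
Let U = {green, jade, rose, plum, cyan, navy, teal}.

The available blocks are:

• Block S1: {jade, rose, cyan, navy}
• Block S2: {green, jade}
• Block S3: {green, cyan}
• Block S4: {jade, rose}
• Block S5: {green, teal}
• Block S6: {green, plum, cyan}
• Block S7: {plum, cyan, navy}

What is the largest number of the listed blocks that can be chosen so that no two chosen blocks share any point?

3

S4, S5, S7 are pairwise disjoint (S4={jade,rose}; S5={green,teal}; S7={plum,cyan,navy}).
Every remaining block overlaps one of these, and no 4 of the listed blocks are pairwise disjoint, so 3 is the maximum.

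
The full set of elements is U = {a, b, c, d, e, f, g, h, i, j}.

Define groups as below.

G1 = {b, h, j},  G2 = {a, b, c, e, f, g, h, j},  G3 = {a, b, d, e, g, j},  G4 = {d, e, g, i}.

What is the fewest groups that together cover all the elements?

2

G2 and G4 cover everything between them: the union {a, b, c, d, e, f, g, h, i, j} is all of U.
No single group has all 10 elements (the largest, G2, has 8), so 2 is optimal.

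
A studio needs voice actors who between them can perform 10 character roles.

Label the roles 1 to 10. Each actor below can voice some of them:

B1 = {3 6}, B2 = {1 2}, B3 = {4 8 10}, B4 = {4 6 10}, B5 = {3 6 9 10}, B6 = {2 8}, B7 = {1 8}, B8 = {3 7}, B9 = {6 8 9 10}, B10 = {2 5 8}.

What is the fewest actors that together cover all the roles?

5

B3 and B5 and B7 and B8 and B10 together: B3 ∪ B5 ∪ B7 ∪ B8 ∪ B10 = {1, 2, 3, 4, 5, 6, 7, 8, 9, 10} — every role is covered.
No 4 of the 10 actors cover everything (all 210 combinations miss at least one role), so 5 is optimal.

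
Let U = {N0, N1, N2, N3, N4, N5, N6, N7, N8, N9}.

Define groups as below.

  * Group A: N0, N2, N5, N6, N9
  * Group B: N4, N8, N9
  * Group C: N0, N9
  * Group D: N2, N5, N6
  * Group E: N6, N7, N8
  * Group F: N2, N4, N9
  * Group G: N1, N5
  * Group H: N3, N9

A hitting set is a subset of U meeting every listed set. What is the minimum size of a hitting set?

The 3 points {N5, N6, N9} hit every group.
The groups E, G, H are pairwise disjoint, so any hitting set needs a separate point for each — at least 3. Hence 3 is optimal.

3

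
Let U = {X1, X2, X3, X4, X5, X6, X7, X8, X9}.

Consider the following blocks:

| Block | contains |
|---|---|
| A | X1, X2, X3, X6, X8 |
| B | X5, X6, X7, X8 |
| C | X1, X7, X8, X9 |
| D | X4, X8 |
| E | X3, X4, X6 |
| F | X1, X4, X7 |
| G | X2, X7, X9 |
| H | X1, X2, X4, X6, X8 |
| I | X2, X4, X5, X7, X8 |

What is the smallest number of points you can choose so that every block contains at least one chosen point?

The 3 points {X4, X6, X9} hit every block.
No choice of 2 points meets every block, so 3 is the minimum.

3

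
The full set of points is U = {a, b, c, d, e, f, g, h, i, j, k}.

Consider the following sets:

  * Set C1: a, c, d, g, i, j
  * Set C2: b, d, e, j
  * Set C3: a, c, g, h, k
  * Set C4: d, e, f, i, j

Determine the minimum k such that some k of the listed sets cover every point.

C2 and C3 and C4 together: C2 ∪ C3 ∪ C4 = {a, b, c, d, e, f, g, h, i, j, k} — every point is covered.
Only C2 contains b, so C2 is forced; the remaining 7 points need at least 2 more sets (each remaining set adds at most 5) — so at least 3 sets are needed, and 3 is optimal.

3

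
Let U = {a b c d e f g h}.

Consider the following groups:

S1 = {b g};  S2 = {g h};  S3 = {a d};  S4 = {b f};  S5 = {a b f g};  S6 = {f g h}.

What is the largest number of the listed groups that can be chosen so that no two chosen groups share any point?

S2, S3, S4 are pairwise disjoint (S2={g,h}; S3={a,d}; S4={b,f}).
Every remaining group overlaps one of these, and no 4 of the listed groups are pairwise disjoint, so 3 is the maximum.

3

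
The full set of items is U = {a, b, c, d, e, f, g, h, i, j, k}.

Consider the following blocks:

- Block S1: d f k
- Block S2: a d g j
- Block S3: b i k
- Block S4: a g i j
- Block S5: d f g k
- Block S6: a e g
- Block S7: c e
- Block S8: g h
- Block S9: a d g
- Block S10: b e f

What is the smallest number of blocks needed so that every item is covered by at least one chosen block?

S4, S5, S7, S8, and S10 cover everything between them: the union {a, b, c, d, e, f, g, h, i, j, k} is all of U.
No 4 of the 10 blocks cover everything (all 210 combinations miss at least one item), so 5 is optimal.

5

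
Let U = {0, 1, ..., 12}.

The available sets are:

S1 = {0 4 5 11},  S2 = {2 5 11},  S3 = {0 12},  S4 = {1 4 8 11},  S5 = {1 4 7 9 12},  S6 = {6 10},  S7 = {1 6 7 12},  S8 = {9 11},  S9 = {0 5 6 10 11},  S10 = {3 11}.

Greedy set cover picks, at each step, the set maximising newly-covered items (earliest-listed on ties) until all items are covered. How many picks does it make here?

Greedy: pick S5 (covers 5 new) → pick S9 (covers 5 new) → pick S2 (covers 1 new) → pick S4 (covers 1 new) → pick S10 (covers 1 new). Total picks: 5.

5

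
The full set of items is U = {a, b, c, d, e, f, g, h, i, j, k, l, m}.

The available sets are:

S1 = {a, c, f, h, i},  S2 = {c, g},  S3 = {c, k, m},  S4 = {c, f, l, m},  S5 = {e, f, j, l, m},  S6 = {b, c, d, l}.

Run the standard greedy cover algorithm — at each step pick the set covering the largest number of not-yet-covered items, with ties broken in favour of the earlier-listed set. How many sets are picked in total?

5

Greedy: pick S1 (covers 5 new) → pick S5 (covers 4 new) → pick S6 (covers 2 new) → pick S2 (covers 1 new) → pick S3 (covers 1 new). Total picks: 5.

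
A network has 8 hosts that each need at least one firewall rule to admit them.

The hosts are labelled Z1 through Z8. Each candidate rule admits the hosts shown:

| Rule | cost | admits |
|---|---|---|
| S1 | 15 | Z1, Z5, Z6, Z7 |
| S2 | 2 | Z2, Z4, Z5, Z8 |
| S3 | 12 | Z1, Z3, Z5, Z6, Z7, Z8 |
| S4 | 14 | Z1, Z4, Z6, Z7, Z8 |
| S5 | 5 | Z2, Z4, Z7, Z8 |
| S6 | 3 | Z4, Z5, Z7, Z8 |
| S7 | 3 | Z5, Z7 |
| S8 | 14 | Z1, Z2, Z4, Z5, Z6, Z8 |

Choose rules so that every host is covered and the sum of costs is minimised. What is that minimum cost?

S2, S3 together cover every host (S2 ∪ S3 = {Z1, Z2, Z3, Z4, Z5, Z6, Z7, Z8}); total cost 2 + 12 = 14.
No covering selection has total cost below 14.

14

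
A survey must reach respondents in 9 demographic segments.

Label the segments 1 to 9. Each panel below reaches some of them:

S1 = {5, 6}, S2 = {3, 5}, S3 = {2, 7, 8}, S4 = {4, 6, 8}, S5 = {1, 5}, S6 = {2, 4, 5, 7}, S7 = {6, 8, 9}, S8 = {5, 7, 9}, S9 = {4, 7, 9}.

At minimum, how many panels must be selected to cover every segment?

Take {S2, S5, S6, S7}. Their union is {1, 2, 3, 4, 5, 6, 7, 8, 9}, which is all 9 segments.
Only S5 contains 1, so S5 is forced; the remaining 7 segments need at least 3 more panels (each remaining panel adds at most 3) — so at least 4 panels are needed, and 4 is optimal.

4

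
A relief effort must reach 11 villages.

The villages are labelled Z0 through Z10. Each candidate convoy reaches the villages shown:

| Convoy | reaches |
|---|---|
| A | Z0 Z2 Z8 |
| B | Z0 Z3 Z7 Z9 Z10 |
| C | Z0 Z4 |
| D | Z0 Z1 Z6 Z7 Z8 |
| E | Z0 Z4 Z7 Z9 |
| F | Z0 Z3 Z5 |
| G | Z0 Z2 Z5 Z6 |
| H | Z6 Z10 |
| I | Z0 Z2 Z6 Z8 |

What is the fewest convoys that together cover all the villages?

4

Take {B, C, D, G}. Their union is {Z0, Z1, Z2, Z3, Z4, Z5, Z6, Z7, Z8, Z9, Z10}, which is all 11 villages.
No 3 of the 9 convoys cover everything (all 84 combinations miss at least one village), so 4 is optimal.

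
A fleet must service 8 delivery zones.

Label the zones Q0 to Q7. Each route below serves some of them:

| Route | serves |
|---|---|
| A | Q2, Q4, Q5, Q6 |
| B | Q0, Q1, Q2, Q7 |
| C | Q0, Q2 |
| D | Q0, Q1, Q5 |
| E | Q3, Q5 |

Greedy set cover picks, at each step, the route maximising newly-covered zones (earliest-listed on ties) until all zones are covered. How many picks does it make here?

Greedy: pick A (covers 4 new) → pick B (covers 3 new) → pick E (covers 1 new). Total picks: 3.

3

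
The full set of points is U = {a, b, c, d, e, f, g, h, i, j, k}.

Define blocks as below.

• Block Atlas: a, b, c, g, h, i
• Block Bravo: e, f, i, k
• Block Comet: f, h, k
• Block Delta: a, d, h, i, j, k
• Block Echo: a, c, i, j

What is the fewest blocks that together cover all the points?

3

Atlas, Bravo, and Delta cover everything between them: the union {a, b, c, d, e, f, g, h, i, j, k} is all of U.
Only Atlas contains b, so Atlas is forced; the remaining 5 points need at least 2 more blocks (each remaining block adds at most 3) — so at least 3 blocks are needed, and 3 is optimal.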